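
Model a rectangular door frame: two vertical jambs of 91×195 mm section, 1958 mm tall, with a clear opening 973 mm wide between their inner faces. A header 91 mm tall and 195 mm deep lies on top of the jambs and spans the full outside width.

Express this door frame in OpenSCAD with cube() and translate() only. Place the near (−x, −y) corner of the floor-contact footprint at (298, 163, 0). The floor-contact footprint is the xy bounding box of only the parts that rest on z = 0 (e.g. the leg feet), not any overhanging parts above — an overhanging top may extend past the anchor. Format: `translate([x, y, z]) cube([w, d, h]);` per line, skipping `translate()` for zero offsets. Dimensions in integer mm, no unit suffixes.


translate([298, 163, 0]) cube([91, 195, 1958]);
translate([1362, 163, 0]) cube([91, 195, 1958]);
translate([298, 163, 1958]) cube([1155, 195, 91]);


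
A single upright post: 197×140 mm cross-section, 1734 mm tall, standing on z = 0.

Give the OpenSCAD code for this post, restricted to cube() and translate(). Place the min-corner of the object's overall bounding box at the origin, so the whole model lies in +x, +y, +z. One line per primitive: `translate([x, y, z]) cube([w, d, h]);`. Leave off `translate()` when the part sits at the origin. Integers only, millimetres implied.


cube([197, 140, 1734]);


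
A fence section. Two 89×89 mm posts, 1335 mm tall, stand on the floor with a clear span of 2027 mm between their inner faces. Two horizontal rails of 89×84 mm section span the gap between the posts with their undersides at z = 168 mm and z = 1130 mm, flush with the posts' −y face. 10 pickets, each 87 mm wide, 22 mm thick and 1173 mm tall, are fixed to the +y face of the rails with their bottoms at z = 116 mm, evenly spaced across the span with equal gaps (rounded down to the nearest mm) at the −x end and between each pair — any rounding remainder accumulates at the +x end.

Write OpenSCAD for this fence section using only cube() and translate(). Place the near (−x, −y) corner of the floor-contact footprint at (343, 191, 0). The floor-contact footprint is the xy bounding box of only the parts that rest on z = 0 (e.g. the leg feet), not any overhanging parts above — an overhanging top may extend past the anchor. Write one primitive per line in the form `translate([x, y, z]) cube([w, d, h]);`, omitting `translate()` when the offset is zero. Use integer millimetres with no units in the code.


translate([343, 191, 0]) cube([89, 89, 1335]);
translate([2459, 191, 0]) cube([89, 89, 1335]);
translate([432, 191, 168]) cube([2027, 89, 84]);
translate([432, 191, 1130]) cube([2027, 89, 84]);
translate([537, 280, 116]) cube([87, 22, 1173]);
translate([729, 280, 116]) cube([87, 22, 1173]);
translate([921, 280, 116]) cube([87, 22, 1173]);
translate([1113, 280, 116]) cube([87, 22, 1173]);
translate([1305, 280, 116]) cube([87, 22, 1173]);
translate([1497, 280, 116]) cube([87, 22, 1173]);
translate([1689, 280, 116]) cube([87, 22, 1173]);
translate([1881, 280, 116]) cube([87, 22, 1173]);
translate([2073, 280, 116]) cube([87, 22, 1173]);
translate([2265, 280, 116]) cube([87, 22, 1173]);


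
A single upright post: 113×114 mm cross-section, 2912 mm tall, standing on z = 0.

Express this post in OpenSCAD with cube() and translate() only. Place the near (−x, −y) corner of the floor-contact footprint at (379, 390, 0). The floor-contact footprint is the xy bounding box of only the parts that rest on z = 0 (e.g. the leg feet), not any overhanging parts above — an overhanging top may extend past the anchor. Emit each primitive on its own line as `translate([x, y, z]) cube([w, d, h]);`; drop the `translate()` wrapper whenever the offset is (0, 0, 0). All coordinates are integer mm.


translate([379, 390, 0]) cube([113, 114, 2912]);


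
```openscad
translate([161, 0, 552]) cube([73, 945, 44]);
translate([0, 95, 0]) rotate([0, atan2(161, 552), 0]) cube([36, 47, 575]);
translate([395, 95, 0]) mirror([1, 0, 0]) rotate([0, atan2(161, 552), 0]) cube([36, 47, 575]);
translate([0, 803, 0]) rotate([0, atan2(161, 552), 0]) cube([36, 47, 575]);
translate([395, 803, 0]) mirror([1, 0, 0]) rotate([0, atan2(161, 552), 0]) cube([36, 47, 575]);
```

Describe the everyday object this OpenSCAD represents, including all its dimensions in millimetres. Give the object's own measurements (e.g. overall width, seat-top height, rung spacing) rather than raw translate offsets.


A sawhorse. A 73×945×44 mm beam (x, y, z) sits on two A-frame leg pairs. Each pair is two raked legs of 36×47 mm section (47 mm along y) splaying symmetrically in x. Each leg rises 552 mm vertically over 161 mm of horizontal reach and is 575 mm long along its own axis. Every leg's outer bottom edge rests on the floor and its outer top edge meets a bottom edge of the beam — the left legs (tilting toward +x) meet the beam's −x bottom edge, the right legs (their mirror images, tilting toward −x) meet its +x bottom edge — so the leg tops tuck under the beam, the beam's underside is 552 mm above the floor, and the feet are 395 mm apart outside-to-outside with the beam centred between them. The two leg pairs are set in 95 mm from either end of the beam.


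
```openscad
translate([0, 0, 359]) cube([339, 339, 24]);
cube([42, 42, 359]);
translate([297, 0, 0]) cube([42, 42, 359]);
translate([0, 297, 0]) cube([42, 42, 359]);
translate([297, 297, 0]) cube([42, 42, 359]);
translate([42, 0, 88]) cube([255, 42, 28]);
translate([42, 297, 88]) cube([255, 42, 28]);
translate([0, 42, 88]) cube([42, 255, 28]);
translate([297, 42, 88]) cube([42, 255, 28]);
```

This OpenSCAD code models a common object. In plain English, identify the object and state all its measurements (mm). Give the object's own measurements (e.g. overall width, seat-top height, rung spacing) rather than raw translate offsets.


A four-legged stool. The seat is a 339×339×24 mm slab whose top surface is at z = 383 mm; four square legs, each 42×42 mm in cross-section, run from the floor (z = 0) to the underside of the seat, each flush with a corner of the seat. Four stretchers, 42 mm wide and 28 mm tall, connect adjacent legs with their undersides at z = 88 mm, each running between the inner faces of the legs it joins and aligned with the legs' outer faces on the other axis.


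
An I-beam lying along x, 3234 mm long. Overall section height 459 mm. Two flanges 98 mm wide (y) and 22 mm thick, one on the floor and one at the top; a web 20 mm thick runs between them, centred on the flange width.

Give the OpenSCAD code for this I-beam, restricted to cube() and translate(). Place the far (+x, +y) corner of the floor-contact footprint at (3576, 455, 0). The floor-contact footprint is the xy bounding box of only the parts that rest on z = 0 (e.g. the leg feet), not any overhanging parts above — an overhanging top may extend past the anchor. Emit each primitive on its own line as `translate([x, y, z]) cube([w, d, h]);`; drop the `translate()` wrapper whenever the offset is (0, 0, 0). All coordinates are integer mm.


translate([342, 357, 0]) cube([3234, 98, 22]);
translate([342, 396, 22]) cube([3234, 20, 415]);
translate([342, 357, 437]) cube([3234, 98, 22]);


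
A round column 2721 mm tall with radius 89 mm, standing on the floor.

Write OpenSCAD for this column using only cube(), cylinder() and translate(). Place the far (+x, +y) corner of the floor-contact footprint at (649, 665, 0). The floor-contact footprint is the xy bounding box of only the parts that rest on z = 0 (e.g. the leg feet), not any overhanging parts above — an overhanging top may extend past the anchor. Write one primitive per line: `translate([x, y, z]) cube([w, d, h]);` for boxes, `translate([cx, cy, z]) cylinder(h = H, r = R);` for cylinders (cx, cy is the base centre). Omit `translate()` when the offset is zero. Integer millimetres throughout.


translate([560, 576, 0]) cylinder(h = 2721, r = 89);


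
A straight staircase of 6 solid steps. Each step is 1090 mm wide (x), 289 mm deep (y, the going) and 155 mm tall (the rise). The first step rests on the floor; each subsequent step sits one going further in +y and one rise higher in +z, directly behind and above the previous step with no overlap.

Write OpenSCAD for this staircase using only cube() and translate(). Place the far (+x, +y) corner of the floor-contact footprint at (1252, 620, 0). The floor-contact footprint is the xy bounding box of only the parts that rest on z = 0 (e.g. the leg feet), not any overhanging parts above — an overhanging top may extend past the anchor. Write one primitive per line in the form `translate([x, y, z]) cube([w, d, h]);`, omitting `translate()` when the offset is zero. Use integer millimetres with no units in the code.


translate([162, 331, 0]) cube([1090, 289, 155]);
translate([162, 620, 155]) cube([1090, 289, 155]);
translate([162, 909, 310]) cube([1090, 289, 155]);
translate([162, 1198, 465]) cube([1090, 289, 155]);
translate([162, 1487, 620]) cube([1090, 289, 155]);
translate([162, 1776, 775]) cube([1090, 289, 155]);


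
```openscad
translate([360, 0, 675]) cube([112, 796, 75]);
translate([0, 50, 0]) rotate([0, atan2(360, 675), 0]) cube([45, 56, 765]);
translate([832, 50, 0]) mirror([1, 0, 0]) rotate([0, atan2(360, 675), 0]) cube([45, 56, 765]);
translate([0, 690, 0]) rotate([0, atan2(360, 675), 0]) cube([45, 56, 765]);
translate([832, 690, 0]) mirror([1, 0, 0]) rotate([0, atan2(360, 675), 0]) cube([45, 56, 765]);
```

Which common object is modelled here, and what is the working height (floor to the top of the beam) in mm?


A sawhorse. The overall height is 750 mm.

A beam across two mirrored pairs of raked legs — a sawhorse. The beam's underside is at z = 675 (matching the legs' vertical rise in atan2(360, 675)) and the beam is 75 mm tall, so its top is at 675 + 75 = 750 mm. The raked legs top out at the beam's underside, so that is the highest point.


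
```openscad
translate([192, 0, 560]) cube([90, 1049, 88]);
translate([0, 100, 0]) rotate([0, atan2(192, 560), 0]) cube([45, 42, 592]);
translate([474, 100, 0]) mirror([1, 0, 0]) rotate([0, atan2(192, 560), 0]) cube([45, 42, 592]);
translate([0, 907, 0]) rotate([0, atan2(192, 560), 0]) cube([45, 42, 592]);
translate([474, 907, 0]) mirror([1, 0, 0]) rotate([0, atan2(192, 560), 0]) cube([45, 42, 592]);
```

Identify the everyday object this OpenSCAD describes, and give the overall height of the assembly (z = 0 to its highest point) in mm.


A sawhorse. The overall height is 648 mm.

A beam across two mirrored pairs of raked legs — a sawhorse. The beam's underside is at z = 560 (matching the legs' vertical rise in atan2(192, 560)) and the beam is 88 mm tall, so its top is at 560 + 88 = 648 mm. The raked legs top out at the beam's underside, so that is the highest point.


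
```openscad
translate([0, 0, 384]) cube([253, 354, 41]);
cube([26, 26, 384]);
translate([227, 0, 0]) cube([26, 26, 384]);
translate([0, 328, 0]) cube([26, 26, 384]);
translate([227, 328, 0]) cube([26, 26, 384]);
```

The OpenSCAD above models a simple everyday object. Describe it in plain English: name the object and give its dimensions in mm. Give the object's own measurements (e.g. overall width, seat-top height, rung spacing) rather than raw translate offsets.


A four-legged stool. The seat is a 253×354×41 mm slab whose top surface is at z = 425 mm; four square legs, each 26×26 mm in cross-section, run from the floor (z = 0) to the underside of the seat, each flush with a corner of the seat.


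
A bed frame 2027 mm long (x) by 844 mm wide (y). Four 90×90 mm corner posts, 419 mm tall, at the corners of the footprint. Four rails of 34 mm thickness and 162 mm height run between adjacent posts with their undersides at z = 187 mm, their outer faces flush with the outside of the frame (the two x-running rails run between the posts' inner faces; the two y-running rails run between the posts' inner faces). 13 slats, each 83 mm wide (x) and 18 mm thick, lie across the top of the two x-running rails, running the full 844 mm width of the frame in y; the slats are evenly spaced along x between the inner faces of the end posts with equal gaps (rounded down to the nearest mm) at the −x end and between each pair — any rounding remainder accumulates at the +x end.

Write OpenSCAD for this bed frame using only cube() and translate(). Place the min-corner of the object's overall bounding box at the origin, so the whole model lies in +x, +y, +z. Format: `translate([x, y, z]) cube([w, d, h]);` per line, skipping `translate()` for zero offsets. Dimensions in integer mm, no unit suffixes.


cube([90, 90, 419]);
translate([0, 754, 0]) cube([90, 90, 419]);
translate([1937, 0, 0]) cube([90, 90, 419]);
translate([1937, 754, 0]) cube([90, 90, 419]);
translate([90, 0, 187]) cube([1847, 34, 162]);
translate([90, 810, 187]) cube([1847, 34, 162]);
translate([0, 90, 187]) cube([34, 664, 162]);
translate([1993, 90, 187]) cube([34, 664, 162]);
translate([144, 0, 349]) cube([83, 844, 18]);
translate([281, 0, 349]) cube([83, 844, 18]);
translate([418, 0, 349]) cube([83, 844, 18]);
translate([555, 0, 349]) cube([83, 844, 18]);
translate([692, 0, 349]) cube([83, 844, 18]);
translate([829, 0, 349]) cube([83, 844, 18]);
translate([966, 0, 349]) cube([83, 844, 18]);
translate([1103, 0, 349]) cube([83, 844, 18]);
translate([1240, 0, 349]) cube([83, 844, 18]);
translate([1377, 0, 349]) cube([83, 844, 18]);
translate([1514, 0, 349]) cube([83, 844, 18]);
translate([1651, 0, 349]) cube([83, 844, 18]);
translate([1788, 0, 349]) cube([83, 844, 18]);


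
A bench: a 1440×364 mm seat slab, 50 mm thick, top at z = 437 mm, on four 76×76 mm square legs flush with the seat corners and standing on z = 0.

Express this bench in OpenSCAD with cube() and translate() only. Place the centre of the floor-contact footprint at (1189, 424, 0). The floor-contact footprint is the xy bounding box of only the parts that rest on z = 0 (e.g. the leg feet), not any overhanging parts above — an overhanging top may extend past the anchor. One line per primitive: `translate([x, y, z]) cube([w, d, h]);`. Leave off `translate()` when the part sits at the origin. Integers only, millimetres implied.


translate([469, 242, 387]) cube([1440, 364, 50]);
translate([469, 242, 0]) cube([76, 76, 387]);
translate([469, 530, 0]) cube([76, 76, 387]);
translate([1833, 242, 0]) cube([76, 76, 387]);
translate([1833, 530, 0]) cube([76, 76, 387]);


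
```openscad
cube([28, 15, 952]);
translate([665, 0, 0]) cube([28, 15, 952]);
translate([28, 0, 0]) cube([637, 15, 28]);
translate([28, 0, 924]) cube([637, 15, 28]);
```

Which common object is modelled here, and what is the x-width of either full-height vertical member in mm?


A picture frame. The border width is 28 mm.

Four thin pieces enclosing a rectangular opening — a picture frame. The two full-height stiles are 952 mm tall; the top rail sits at z = 924 and is 28 mm tall, so the border above the opening is 952 − 924 = 28 mm, matching the stile x-width.


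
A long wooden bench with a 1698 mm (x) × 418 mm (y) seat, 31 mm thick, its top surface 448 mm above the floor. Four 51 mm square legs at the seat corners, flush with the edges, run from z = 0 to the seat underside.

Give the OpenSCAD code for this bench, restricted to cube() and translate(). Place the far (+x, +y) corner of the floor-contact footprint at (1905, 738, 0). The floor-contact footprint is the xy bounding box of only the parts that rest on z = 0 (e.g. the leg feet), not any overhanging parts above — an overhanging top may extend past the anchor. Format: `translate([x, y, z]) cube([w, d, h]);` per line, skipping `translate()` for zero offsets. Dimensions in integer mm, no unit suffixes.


// leg_h = 448 − 31 = 417
translate([207, 320, 417]) cube([1698, 418, 31]);
translate([207, 320, 0]) cube([51, 51, 417]);
translate([207, 687, 0]) cube([51, 51, 417]);
translate([1854, 320, 0]) cube([51, 51, 417]);
translate([1854, 687, 0]) cube([51, 51, 417]);


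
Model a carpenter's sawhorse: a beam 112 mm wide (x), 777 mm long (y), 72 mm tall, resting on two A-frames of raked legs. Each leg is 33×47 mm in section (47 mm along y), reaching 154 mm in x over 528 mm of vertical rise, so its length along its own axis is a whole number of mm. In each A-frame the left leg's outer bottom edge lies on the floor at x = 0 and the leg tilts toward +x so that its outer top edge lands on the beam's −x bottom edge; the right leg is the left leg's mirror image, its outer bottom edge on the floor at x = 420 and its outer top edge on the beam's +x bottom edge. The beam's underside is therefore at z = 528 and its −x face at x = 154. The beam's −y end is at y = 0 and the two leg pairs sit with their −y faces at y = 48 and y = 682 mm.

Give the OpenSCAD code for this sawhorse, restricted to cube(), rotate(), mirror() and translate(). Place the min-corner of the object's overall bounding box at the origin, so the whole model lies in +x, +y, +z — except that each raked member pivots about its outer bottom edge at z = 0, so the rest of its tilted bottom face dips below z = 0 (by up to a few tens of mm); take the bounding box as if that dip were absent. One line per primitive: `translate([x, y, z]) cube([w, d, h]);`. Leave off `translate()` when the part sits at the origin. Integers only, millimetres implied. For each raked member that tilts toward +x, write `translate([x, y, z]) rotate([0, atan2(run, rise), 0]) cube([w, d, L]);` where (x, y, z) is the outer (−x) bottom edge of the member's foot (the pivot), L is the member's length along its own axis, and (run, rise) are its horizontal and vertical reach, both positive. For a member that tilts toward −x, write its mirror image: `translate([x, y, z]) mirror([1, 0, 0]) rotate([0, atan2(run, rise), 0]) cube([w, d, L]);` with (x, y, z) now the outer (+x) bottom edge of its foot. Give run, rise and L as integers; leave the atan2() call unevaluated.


translate([154, 0, 528]) cube([112, 777, 72]);
translate([0, 48, 0]) rotate([0, atan2(154, 528), 0]) cube([33, 47, 550]);
translate([420, 48, 0]) mirror([1, 0, 0]) rotate([0, atan2(154, 528), 0]) cube([33, 47, 550]);
translate([0, 682, 0]) rotate([0, atan2(154, 528), 0]) cube([33, 47, 550]);
translate([420, 682, 0]) mirror([1, 0, 0]) rotate([0, atan2(154, 528), 0]) cube([33, 47, 550]);


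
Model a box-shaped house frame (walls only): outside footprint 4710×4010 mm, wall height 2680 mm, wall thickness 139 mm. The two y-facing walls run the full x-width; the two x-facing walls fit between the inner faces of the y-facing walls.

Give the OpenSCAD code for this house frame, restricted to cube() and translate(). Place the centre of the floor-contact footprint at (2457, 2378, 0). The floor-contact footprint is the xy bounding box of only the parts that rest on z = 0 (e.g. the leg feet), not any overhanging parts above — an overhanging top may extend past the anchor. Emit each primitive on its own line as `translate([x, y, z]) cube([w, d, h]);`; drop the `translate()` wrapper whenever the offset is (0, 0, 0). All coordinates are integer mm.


translate([102, 373, 0]) cube([4710, 139, 2680]);
translate([102, 4244, 0]) cube([4710, 139, 2680]);
translate([102, 512, 0]) cube([139, 3732, 2680]);
translate([4673, 512, 0]) cube([139, 3732, 2680]);


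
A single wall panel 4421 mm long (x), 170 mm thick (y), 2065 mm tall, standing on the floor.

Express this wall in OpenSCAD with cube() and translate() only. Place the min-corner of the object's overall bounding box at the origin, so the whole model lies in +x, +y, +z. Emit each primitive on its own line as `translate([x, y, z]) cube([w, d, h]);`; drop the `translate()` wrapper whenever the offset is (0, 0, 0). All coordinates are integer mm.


cube([4421, 170, 2065]);


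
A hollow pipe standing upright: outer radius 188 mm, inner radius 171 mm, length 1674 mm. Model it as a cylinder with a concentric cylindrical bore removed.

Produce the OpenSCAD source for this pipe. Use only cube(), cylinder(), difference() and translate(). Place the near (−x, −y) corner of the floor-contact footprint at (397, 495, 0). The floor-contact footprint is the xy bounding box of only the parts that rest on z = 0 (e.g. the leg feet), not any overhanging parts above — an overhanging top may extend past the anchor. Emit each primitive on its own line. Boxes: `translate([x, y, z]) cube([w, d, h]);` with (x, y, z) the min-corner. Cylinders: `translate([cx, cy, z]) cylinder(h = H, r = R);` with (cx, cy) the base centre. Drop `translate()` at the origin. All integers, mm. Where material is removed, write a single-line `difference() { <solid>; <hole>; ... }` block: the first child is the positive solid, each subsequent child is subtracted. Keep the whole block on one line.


difference() { translate([585, 683, 0]) cylinder(h = 1674, r = 188); translate([585, 683, 0]) cylinder(h = 1674, r = 171); }


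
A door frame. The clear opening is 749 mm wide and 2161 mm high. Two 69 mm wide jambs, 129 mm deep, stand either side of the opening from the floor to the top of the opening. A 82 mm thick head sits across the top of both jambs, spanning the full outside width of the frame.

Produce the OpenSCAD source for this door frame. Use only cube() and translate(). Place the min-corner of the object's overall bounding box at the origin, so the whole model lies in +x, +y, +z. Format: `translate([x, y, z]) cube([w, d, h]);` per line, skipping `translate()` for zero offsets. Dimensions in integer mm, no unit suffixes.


cube([69, 129, 2161]);
translate([818, 0, 0]) cube([69, 129, 2161]);
translate([0, 0, 2161]) cube([887, 129, 82]);


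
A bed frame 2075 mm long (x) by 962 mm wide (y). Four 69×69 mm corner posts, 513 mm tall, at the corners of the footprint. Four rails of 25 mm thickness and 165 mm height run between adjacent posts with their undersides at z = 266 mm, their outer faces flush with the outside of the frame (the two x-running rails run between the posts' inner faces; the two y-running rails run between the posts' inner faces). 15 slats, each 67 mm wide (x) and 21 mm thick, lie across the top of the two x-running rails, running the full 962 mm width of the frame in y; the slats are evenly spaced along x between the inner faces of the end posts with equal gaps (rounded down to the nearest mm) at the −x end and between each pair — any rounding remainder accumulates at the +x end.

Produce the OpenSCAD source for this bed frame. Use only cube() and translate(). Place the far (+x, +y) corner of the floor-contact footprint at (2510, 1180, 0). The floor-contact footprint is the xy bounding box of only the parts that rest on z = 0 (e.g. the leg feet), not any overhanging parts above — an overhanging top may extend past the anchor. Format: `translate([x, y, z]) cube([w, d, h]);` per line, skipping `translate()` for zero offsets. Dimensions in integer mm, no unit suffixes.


translate([435, 218, 0]) cube([69, 69, 513]);
translate([435, 1111, 0]) cube([69, 69, 513]);
translate([2441, 218, 0]) cube([69, 69, 513]);
translate([2441, 1111, 0]) cube([69, 69, 513]);
translate([504, 218, 266]) cube([1937, 25, 165]);
translate([504, 1155, 266]) cube([1937, 25, 165]);
translate([435, 287, 266]) cube([25, 824, 165]);
translate([2485, 287, 266]) cube([25, 824, 165]);
translate([562, 218, 431]) cube([67, 962, 21]);
translate([687, 218, 431]) cube([67, 962, 21]);
translate([812, 218, 431]) cube([67, 962, 21]);
translate([937, 218, 431]) cube([67, 962, 21]);
translate([1062, 218, 431]) cube([67, 962, 21]);
translate([1187, 218, 431]) cube([67, 962, 21]);
translate([1312, 218, 431]) cube([67, 962, 21]);
translate([1437, 218, 431]) cube([67, 962, 21]);
translate([1562, 218, 431]) cube([67, 962, 21]);
translate([1687, 218, 431]) cube([67, 962, 21]);
translate([1812, 218, 431]) cube([67, 962, 21]);
translate([1937, 218, 431]) cube([67, 962, 21]);
translate([2062, 218, 431]) cube([67, 962, 21]);
translate([2187, 218, 431]) cube([67, 962, 21]);
translate([2312, 218, 431]) cube([67, 962, 21]);


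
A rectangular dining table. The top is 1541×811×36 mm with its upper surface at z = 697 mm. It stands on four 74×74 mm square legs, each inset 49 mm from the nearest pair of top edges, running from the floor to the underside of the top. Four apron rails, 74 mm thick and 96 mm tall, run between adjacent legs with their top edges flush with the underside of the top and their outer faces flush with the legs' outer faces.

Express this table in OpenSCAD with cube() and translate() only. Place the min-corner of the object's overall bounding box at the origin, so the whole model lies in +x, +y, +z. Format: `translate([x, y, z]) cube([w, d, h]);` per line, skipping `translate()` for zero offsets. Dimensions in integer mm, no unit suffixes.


// leg_h = 697 - 36 = 661
// apron z = 661 - 96 = 565
translate([0, 0, 661]) cube([1541, 811, 36]);
translate([49, 49, 0]) cube([74, 74, 661]);
translate([1418, 49, 0]) cube([74, 74, 661]);
translate([49, 688, 0]) cube([74, 74, 661]);
translate([1418, 688, 0]) cube([74, 74, 661]);
translate([123, 49, 565]) cube([1295, 74, 96]);
translate([123, 688, 565]) cube([1295, 74, 96]);
translate([49, 123, 565]) cube([74, 565, 96]);
translate([1418, 123, 565]) cube([74, 565, 96]);


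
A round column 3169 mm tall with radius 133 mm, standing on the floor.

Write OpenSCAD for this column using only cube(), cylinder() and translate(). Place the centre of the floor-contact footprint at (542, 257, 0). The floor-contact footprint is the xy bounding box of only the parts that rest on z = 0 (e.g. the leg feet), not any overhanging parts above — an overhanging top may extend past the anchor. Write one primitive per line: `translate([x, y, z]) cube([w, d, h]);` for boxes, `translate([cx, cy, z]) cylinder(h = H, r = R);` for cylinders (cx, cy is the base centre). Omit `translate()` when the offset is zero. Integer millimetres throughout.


translate([542, 257, 0]) cylinder(h = 3169, r = 133);


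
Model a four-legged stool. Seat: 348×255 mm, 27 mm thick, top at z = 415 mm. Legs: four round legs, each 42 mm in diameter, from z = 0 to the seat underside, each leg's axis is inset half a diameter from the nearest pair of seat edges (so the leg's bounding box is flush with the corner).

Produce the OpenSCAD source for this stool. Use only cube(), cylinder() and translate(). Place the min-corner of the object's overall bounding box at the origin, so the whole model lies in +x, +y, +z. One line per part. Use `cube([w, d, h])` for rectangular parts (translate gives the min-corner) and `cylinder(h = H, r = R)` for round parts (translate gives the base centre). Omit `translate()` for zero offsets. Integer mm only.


translate([0, 0, 388]) cube([348, 255, 27]);
translate([21, 21, 0]) cylinder(h = 388, r = 21);
translate([327, 21, 0]) cylinder(h = 388, r = 21);
translate([21, 234, 0]) cylinder(h = 388, r = 21);
translate([327, 234, 0]) cylinder(h = 388, r = 21);


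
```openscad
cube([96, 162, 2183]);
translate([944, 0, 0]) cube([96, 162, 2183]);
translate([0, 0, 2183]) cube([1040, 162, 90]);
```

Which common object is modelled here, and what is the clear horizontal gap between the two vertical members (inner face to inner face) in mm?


A door frame. The clear opening width is 848 mm.

Two 2183 mm tall posts with a header on top — a door frame. The left jamb is 96 mm wide at x = 0; the right jamb starts at x = 944. The clear opening is 944 − 96 = 848 mm.


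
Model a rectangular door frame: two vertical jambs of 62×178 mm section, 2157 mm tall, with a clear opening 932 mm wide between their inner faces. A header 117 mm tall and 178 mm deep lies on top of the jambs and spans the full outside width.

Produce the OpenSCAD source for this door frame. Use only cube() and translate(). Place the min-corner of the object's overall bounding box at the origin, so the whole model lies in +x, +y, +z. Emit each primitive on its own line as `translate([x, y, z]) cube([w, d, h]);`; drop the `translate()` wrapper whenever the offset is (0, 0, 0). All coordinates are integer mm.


cube([62, 178, 2157]);
translate([994, 0, 0]) cube([62, 178, 2157]);
translate([0, 0, 2157]) cube([1056, 178, 117]);


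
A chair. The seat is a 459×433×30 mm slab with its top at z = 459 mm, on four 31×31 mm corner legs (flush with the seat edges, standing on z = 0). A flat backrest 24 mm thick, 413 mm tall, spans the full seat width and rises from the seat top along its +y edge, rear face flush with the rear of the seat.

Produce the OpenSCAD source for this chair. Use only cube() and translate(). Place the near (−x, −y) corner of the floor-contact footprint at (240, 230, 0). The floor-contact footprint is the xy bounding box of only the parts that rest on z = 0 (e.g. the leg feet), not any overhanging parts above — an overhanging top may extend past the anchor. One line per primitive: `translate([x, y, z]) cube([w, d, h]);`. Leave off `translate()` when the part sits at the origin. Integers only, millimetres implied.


translate([240, 230, 429]) cube([459, 433, 30]);
translate([240, 230, 0]) cube([31, 31, 429]);
translate([668, 230, 0]) cube([31, 31, 429]);
translate([240, 632, 0]) cube([31, 31, 429]);
translate([668, 632, 0]) cube([31, 31, 429]);
translate([240, 639, 459]) cube([459, 24, 413]);


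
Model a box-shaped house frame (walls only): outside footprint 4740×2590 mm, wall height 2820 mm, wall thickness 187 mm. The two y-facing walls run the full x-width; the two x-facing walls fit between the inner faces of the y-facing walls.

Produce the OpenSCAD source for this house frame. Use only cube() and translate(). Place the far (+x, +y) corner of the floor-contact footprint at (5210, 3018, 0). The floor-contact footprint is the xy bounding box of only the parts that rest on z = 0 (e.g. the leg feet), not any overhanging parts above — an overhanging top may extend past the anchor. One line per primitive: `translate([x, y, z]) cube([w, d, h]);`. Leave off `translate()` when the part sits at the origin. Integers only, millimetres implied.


translate([470, 428, 0]) cube([4740, 187, 2820]);
translate([470, 2831, 0]) cube([4740, 187, 2820]);
translate([470, 615, 0]) cube([187, 2216, 2820]);
translate([5023, 615, 0]) cube([187, 2216, 2820]);


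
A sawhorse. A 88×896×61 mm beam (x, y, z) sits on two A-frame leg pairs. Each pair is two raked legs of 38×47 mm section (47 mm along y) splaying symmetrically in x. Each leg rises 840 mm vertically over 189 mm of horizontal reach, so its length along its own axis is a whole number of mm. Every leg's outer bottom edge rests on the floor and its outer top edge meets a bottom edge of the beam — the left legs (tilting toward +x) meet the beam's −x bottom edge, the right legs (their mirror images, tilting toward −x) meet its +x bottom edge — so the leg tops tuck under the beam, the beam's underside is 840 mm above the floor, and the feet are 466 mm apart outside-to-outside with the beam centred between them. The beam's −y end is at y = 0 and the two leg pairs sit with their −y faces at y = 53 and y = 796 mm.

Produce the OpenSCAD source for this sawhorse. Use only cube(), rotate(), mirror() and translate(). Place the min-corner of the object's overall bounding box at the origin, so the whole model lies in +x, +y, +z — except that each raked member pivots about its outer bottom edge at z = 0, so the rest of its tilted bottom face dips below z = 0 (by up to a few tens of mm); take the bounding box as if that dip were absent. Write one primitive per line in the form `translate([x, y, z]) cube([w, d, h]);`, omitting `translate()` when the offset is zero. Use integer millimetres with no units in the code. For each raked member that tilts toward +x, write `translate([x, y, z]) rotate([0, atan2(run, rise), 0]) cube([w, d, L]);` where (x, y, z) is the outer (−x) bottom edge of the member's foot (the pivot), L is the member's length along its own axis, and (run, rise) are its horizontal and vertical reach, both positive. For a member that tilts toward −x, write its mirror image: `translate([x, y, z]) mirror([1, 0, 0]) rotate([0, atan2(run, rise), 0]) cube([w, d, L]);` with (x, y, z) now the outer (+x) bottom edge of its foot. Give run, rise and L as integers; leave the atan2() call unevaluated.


// leg length = √(189² + 840²) = 861
// right-leg outer foot x = 2·189 + 88 = 466
// beam min-corner = (189, 0, 840)
translate([189, 0, 840]) cube([88, 896, 61]);
translate([0, 53, 0]) rotate([0, atan2(189, 840), 0]) cube([38, 47, 861]);
translate([466, 53, 0]) mirror([1, 0, 0]) rotate([0, atan2(189, 840), 0]) cube([38, 47, 861]);
translate([0, 796, 0]) rotate([0, atan2(189, 840), 0]) cube([38, 47, 861]);
translate([466, 796, 0]) mirror([1, 0, 0]) rotate([0, atan2(189, 840), 0]) cube([38, 47, 861]);


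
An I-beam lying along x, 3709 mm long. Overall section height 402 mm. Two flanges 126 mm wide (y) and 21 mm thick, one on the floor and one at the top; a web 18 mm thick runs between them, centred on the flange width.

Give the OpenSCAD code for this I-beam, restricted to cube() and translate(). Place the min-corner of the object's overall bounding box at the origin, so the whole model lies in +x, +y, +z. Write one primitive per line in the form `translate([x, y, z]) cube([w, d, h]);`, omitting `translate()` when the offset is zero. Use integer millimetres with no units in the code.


cube([3709, 126, 21]);
translate([0, 54, 21]) cube([3709, 18, 360]);
translate([0, 0, 381]) cube([3709, 126, 21]);


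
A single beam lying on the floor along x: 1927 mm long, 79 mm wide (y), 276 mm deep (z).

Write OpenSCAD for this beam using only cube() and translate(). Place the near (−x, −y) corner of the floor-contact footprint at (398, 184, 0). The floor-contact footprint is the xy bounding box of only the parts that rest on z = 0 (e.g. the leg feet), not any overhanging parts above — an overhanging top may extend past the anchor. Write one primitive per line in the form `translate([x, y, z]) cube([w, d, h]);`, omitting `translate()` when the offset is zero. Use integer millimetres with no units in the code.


translate([398, 184, 0]) cube([1927, 79, 276]);


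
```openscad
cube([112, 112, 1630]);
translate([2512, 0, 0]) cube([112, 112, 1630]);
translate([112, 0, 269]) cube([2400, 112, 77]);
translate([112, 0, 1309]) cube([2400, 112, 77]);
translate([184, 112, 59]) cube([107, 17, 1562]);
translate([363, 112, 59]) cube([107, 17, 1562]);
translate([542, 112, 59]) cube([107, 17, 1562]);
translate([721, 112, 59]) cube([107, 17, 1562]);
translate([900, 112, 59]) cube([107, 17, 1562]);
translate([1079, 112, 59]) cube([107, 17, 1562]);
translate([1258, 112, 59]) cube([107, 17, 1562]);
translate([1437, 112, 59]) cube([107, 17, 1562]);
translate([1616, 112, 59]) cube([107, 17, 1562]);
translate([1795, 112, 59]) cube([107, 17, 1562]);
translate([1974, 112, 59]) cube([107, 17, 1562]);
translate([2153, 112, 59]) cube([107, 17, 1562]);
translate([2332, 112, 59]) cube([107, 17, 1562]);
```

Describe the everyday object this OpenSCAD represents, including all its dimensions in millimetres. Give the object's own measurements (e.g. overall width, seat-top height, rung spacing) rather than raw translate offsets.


A fence section. Two 112×112 mm posts, 1630 mm tall, stand on the floor with a clear span of 2400 mm between their inner faces. Two horizontal rails of 112×77 mm section span the gap between the posts with their undersides at z = 269 mm and z = 1309 mm, flush with the posts' −y face. 13 pickets, each 107 mm wide, 17 mm thick and 1562 mm tall, are fixed to the +y face of the rails with their bottoms at z = 59 mm, spaced across the span with a 72 mm gap after the −x post and between neighbouring pickets, with 73 mm left before the +x post.


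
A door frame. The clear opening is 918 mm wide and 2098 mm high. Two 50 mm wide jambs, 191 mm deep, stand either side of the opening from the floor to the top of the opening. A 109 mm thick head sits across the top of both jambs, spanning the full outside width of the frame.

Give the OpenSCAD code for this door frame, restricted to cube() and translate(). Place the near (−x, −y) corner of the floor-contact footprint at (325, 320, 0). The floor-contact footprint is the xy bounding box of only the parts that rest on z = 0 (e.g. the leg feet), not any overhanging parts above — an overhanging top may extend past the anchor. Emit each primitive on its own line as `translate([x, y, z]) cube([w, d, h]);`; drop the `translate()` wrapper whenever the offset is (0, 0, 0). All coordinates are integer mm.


translate([325, 320, 0]) cube([50, 191, 2098]);
translate([1293, 320, 0]) cube([50, 191, 2098]);
translate([325, 320, 2098]) cube([1018, 191, 109]);


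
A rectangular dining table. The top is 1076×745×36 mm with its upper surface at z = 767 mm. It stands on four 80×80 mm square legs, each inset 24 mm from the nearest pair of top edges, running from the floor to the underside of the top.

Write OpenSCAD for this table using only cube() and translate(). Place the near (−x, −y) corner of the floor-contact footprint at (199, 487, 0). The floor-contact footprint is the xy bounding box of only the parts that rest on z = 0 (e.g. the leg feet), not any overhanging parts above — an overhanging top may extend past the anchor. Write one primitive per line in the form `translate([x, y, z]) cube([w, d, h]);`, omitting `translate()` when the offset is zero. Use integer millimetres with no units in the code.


translate([175, 463, 731]) cube([1076, 745, 36]);
translate([199, 487, 0]) cube([80, 80, 731]);
translate([1147, 487, 0]) cube([80, 80, 731]);
translate([199, 1104, 0]) cube([80, 80, 731]);
translate([1147, 1104, 0]) cube([80, 80, 731]);


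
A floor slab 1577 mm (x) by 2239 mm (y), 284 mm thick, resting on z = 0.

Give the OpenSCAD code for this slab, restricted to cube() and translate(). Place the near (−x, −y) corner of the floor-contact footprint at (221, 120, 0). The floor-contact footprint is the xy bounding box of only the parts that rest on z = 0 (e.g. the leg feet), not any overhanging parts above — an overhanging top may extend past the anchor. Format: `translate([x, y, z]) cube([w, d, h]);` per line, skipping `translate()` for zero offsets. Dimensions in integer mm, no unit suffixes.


translate([221, 120, 0]) cube([1577, 2239, 284]);


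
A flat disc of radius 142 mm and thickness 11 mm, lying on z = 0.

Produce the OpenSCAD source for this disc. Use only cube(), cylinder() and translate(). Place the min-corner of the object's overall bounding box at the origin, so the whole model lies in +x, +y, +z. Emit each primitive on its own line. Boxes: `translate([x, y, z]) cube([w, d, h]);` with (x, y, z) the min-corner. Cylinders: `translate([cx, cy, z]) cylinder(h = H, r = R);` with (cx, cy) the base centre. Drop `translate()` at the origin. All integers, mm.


translate([142, 142, 0]) cylinder(h = 11, r = 142);


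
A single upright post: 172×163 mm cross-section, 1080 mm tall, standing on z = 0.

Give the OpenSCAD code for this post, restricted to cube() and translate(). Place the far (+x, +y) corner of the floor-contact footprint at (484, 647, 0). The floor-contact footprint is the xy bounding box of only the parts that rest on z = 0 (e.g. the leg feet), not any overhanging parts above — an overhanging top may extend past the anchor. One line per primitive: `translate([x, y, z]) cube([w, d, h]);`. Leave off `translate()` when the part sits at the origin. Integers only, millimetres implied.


translate([312, 484, 0]) cube([172, 163, 1080]);


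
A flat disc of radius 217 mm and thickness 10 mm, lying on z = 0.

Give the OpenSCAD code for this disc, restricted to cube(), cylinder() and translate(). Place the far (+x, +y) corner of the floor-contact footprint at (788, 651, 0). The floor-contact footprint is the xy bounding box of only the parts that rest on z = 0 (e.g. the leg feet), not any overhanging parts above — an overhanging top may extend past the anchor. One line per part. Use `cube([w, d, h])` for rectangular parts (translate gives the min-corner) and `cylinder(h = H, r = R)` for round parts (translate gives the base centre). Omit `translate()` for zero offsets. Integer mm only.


translate([571, 434, 0]) cylinder(h = 10, r = 217);


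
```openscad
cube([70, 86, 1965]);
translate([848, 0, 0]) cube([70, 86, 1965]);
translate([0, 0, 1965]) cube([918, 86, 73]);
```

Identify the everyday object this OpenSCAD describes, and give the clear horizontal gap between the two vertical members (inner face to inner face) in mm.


A door frame. The clear opening width is 778 mm.

Two 1965 mm tall posts with a header on top — a door frame. The left jamb is 70 mm wide at x = 0; the right jamb starts at x = 848. The clear opening is 848 − 70 = 778 mm.
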